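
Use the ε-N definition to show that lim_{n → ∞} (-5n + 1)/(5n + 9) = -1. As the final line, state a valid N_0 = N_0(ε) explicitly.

Let ε > 0. For n ≥ 1, |(-5n + 1)/(5n + 9) + 1| = |50|/(5(5n + 9)) = 50/(5(5n + 9)).
Since 5n + 9 ≥ 5n for n ≥ 1, this is ≤ 50/(5·5n) = 2/n.
So |(-5n + 1)/(5n + 9) + 1| < ε whenever n > 2/ε.
Take N_0 = 2/ε. If n > N_0 then |(-5n + 1)/(5n + 9) + 1| ≤ 2/n < ε.

N_0 = 2/ε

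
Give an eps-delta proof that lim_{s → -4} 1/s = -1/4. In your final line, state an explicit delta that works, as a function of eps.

delta = min(2, 8eps)

Fix eps > 0. We seek delta > 0 such that 0 < |s + 4| < delta implies |1/s + 1/4| < eps.
|1/s + 1/4| = |-4 − s|/(4·|s|) = |s + 4|/(4|s|).
Require delta ≤ 2 so that |s| > 4 − 2 = 2, hence 4|s| > 8.
Then |1/s + 1/4| < |s + 4|/8, which is < eps when |s + 4| < 8eps.
Take delta = min(2, 8eps). Then 0 < |s + 4| < delta gives both |s + 4| < 2 and |s + 4| < 8eps, so |1/s + 1/4| < eps.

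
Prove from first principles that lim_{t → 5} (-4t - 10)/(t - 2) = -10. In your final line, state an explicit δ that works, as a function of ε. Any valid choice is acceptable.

Let ε > 0. We want δ > 0 with 0 < |t − 5| < δ ⇒ |(-4t - 10)/(t - 2) + 10| < ε.
Combining over a common denominator, (-4t - 10)/(t - 2) + 10 = [(-4t - 10)·3 − (-30)·(t - 2)] / [3·(t - 2)] = 18(t − 5) / (3(t - 2)).
So |(-4t - 10)/(t - 2) + 10| = 18|t − 5| / (3·|t − 2|).
Require δ ≤ 3/2, so |t − 2| ≥ |3| − |t − 5| > 3 − 3/2 = 3/2.
Hence |(-4t - 10)/(t - 2) + 10| < 18|t − 5|/(3·(3/2)) = 4|t − 5|, which is < ε once |t − 5| < (1/4)ε.
Take δ = min(3/2, (1/4)ε). Then 0 < |t − 5| < δ forces both bounds, so |(-4t - 10)/(t - 2) + 10| < ε.

δ = min(3/2, (1/4)ε)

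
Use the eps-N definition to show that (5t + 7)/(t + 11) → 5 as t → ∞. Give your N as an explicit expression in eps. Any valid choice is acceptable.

Let eps > 0 be given. We seek N > 0 such that t > N implies |(5t + 7)/(t + 11) − 5| < eps.
(5t + 7)/(t + 11) − 5 = ((5t + 7) − 5(t + 11)) / ((t + 11)) = -48/((t + 11)).
For t > 0 we have t + 11 > t, so |(5t + 7)/(t + 11) − 5| = 48/((t + 11)) < 48/(t) = 48/t.
Thus |(5t + 7)/(t + 11) − 5| < eps whenever t > 48/eps.
Take N = 48/eps. If t > N then |(5t + 7)/(t + 11) − 5| < 48/t < eps.

N = 48/eps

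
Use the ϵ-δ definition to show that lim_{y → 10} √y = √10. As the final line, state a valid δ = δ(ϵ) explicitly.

δ = min(10, √10·ϵ)

Let ϵ > 0 be given. We want δ > 0 such that 0 < |y − 10| < δ implies |√y − √10| < ϵ.
Multiplying by the conjugate, |√y − √10| = |y − 10|/(√y + √10).
Restrict δ ≤ 10 so that |y − 10| < 10 forces y > 0, and then √y + √10 > √10.
Hence |√y − √10| < |y − 10|/√10, which is < ϵ once |y − 10| < √10·ϵ.
Take δ = min(10, √10·ϵ). If 0 < |y − 10| < δ then y > 0 and |√y − √10| < |y − 10|/√10 < ϵ.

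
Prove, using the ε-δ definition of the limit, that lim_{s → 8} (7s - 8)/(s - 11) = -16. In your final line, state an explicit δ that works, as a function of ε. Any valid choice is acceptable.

δ = min(3/2, (3/46)ε)

Fix ε > 0. We want δ > 0 with 0 < |s − 8| < δ ⇒ |(7s - 8)/(s - 11) + 16| < ε.
Combining over a common denominator, (7s - 8)/(s - 11) + 16 = [(7s - 8)·(-3) − 48·(s - 11)] / [(-3)·(s - 11)] = -69(s − 8) / ((-3)(s - 11)).
So |(7s - 8)/(s - 11) + 16| = 69|s − 8| / (3·|s − 11|).
Require δ ≤ 3/2, so |s − 11| ≥ |-3| − |s − 8| > 3 − 3/2 = 3/2.
Hence |(7s - 8)/(s - 11) + 16| < 69|s − 8|/(3·(3/2)) = (46/3)|s − 8|, which is < ε once |s − 8| < (3/46)ε.
Take δ = min(3/2, (3/46)ε). Then 0 < |s − 8| < δ forces both bounds, so |(7s - 8)/(s - 11) + 16| < ε.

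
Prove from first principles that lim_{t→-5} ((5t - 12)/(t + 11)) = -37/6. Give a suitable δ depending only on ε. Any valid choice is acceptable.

δ = min(3, (18/67)ε)

Let ε > 0. We want δ > 0 with 0 < |t + 5| < δ ⇒ |(5t - 12)/(t + 11) + 37/6| < ε.
Combining over a common denominator, (5t - 12)/(t + 11) + 37/6 = [(5t - 12)·6 − (-37)·(t + 11)] / [6·(t + 11)] = 67(t + 5) / (6(t + 11)).
So |(5t - 12)/(t + 11) + 37/6| = 67|t + 5| / (6·|t + 11|).
Require δ ≤ 3, so |t + 11| ≥ |6| − |t + 5| > 6 − 3 = 3.
Hence |(5t - 12)/(t + 11) + 37/6| < 67|t + 5|/(6·3) = (67/18)|t + 5|, which is < ε once |t + 5| < (18/67)ε.
Take δ = min(3, (18/67)ε). Then 0 < |t + 5| < δ forces both bounds, so |(5t - 12)/(t + 11) + 37/6| < ε.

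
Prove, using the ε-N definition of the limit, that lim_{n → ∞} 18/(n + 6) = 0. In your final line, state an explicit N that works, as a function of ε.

N = 18/ε

Suppose ε > 0. For n ≥ 1, |18/(n + 6) − 0| = 18/(n + 6) ≤ 18/n.
We need 18/n < ε, i.e. n > 18/ε.
Take N = 18/ε. If n > N then |18/(n + 6)| ≤ 18/n < ε.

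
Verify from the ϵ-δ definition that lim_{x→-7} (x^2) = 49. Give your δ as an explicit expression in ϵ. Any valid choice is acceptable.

Let ϵ > 0. We seek δ > 0 with 0 < |x + 7| < δ ⇒ |x^2 − 49| < ϵ.
Factor: x^2 − 49 = (x + 7)(x - 7), so |x^2 − 49| = |x + 7|·|x - 7|.
Restrict δ ≤ 2. Then |x + 7| < 2 gives |x| < 9, so by the triangle inequality |x - 7| ≤ 9 + 7 = 16.
Hence |x^2 − 49| ≤ 16|x + 7|, which is < ϵ once |x + 7| < ϵ/16.
Take δ = min(2, ϵ/16). If 0 < |x + 7| < δ then both bounds hold and |x^2 − 49| ≤ 16|x + 7| < 16·(ϵ/16) = ϵ.

δ = min(2, ϵ/16)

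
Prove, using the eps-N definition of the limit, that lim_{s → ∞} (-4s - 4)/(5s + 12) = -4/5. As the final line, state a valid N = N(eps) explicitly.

N = (28/25)/eps

Suppose eps > 0. We seek N > 0 such that s > N implies |(-4s - 4)/(5s + 12) + 4/5| < eps.
(-4s - 4)/(5s + 12) + 4/5 = (5(-4s - 4) − (-4)(5s + 12)) / (5(5s + 12)) = 28/(5(5s + 12)).
For s > 0 we have 5s + 12 > 5s, so |(-4s - 4)/(5s + 12) + 4/5| = 28/(5(5s + 12)) < 28/(5·5s) = (28/25)/s.
Thus |(-4s - 4)/(5s + 12) + 4/5| < eps whenever s > (28/25)/eps.
Take N = (28/25)/eps. If s > N then |(-4s - 4)/(5s + 12) + 4/5| < (28/25)/s < eps.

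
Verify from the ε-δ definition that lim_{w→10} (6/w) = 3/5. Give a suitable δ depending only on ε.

δ = min(5, (25/3)ε)

Fix ε > 0. We seek δ > 0 such that 0 < |w − 10| < δ implies |6/w − (3/5)| < ε.
|6/w − (3/5)| = 6·|10 − w|/(10·|w|) = 6|w − 10|/(10|w|).
Restrict δ ≤ 5. Then |w − 10| < 5 gives |w| > 5, so 10|w| > 50.
Then |6/w − (3/5)| < 6|w − 10|/50, which is < ε when |w − 10| < (25/3)ε.
Take δ = min(5, (25/3)ε). Then 0 < |w − 10| < δ gives both |w − 10| < 5 and |w − 10| < (25/3)ε, so |6/w − (3/5)| < ε.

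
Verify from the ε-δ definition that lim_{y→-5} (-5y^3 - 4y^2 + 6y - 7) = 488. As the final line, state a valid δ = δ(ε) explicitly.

Suppose ε > 0. We want δ > 0 such that 0 < |y + 5| < δ implies |(-5y^3 - 4y^2 + 6y - 7) − 488| < ε.
(-5y^3 - 4y^2 + 6y - 7) − 488 = -5y^3 - 4y^2 + 6y - 495 = (y + 5)(-5y^2 + 21y - 99).
So |(-5y^3 - 4y^2 + 6y - 7) − 488| = |y + 5|·|-5y^2 + 21y - 99|.
Assume first that |y + 5| < 1, so |y| < 6. Then |-5y^2 + 21y - 99| ≤ 5·6^2 + 21·6 + 99 = 405.
Hence |(-5y^3 - 4y^2 + 6y - 7) − 488| ≤ 405|y + 5| < ε provided |y + 5| < ε/405.
Take δ = min(1, ε/405). Then 0 < |y + 5| < δ gives both |y + 5| < 1 and |y + 5| < ε/405, so |(-5y^3 - 4y^2 + 6y - 7) − 488| < ε.

δ = min(1, ε/405)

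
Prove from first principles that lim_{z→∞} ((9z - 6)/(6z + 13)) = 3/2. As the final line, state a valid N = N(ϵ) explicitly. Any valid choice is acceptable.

Suppose ϵ > 0. We seek N > 0 such that z > N implies |(9z - 6)/(6z + 13) − (3/2)| < ϵ.
(9z - 6)/(6z + 13) − (3/2) = (6(9z - 6) − 9(6z + 13)) / (6(6z + 13)) = -153/(6(6z + 13)).
For z > 0 we have 6z + 13 > 6z, so |(9z - 6)/(6z + 13) − (3/2)| = 153/(6(6z + 13)) < 153/(6·6z) = (17/4)/z.
Thus |(9z - 6)/(6z + 13) − (3/2)| < ϵ whenever z > (17/4)/ϵ.
Take N = (17/4)/ϵ. If z > N then |(9z - 6)/(6z + 13) − (3/2)| < (17/4)/z < ϵ.

N = (17/4)/ϵ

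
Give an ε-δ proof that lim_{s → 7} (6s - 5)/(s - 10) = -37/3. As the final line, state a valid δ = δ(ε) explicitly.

Let ε > 0 be given. We want δ > 0 with 0 < |s − 7| < δ ⇒ |(6s - 5)/(s - 10) + 37/3| < ε.
Combining over a common denominator, (6s - 5)/(s - 10) + 37/3 = [(6s - 5)·(-3) − 37·(s - 10)] / [(-3)·(s - 10)] = -55(s − 7) / ((-3)(s - 10)).
So |(6s - 5)/(s - 10) + 37/3| = 55|s − 7| / (3·|s − 10|).
Require δ ≤ 3/2, so |s − 10| ≥ |-3| − |s − 7| > 3 − 3/2 = 3/2.
Hence |(6s - 5)/(s - 10) + 37/3| < 55|s − 7|/(3·(3/2)) = (110/9)|s − 7|, which is < ε once |s − 7| < (9/110)ε.
Take δ = min(3/2, (9/110)ε). Then 0 < |s − 7| < δ forces both bounds, so |(6s - 5)/(s - 10) + 37/3| < ε.

δ = min(3/2, (9/110)ε)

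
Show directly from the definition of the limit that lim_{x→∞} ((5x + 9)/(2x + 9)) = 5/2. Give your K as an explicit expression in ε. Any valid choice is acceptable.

K = (27/4)/ε

Fix ε > 0. We seek K > 0 such that x > K implies |(5x + 9)/(2x + 9) − (5/2)| < ε.
(5x + 9)/(2x + 9) − (5/2) = (2(5x + 9) − 5(2x + 9)) / (2(2x + 9)) = -27/(2(2x + 9)).
For x > 0 we have 2x + 9 > 2x, so |(5x + 9)/(2x + 9) − (5/2)| = 27/(2(2x + 9)) < 27/(2·2x) = (27/4)/x.
Thus |(5x + 9)/(2x + 9) − (5/2)| < ε whenever x > (27/4)/ε.
Take K = (27/4)/ε. If x > K then |(5x + 9)/(2x + 9) − (5/2)| < (27/4)/x < ε.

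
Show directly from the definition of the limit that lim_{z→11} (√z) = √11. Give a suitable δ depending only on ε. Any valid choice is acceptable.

δ = min(11, √11·ε)

Let ε > 0 be given. We want δ > 0 such that 0 < |z − 11| < δ implies |√z − √11| < ε.
Rationalise: √z − √11 = (z − 11)/(√z + √11), so |√z − √11| = |z − 11|/(√z + √11).
Restrict δ ≤ 11 so that |z − 11| < 11 forces z > 0, and then √z + √11 > √11.
Hence |√z − √11| < |z − 11|/√11, which is < ε once |z − 11| < √11·ε.
Take δ = min(11, √11·ε). If 0 < |z − 11| < δ then z > 0 and |√z − √11| < |z − 11|/√11 < ε.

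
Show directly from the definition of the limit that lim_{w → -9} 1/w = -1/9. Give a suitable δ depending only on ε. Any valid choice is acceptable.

Suppose ε > 0. We seek δ > 0 such that 0 < |w + 9| < δ implies |1/w + 1/9| < ε.
|1/w + 1/9| = |-9 − w|/(9·|w|) = |w + 9|/(9|w|).
Require δ ≤ 9/2 so that |w| > 9 − 9/2 = 9/2, hence 9|w| > 81/2.
Then |1/w + 1/9| < |w + 9|/(81/2), which is < ε when |w + 9| < (81/2)ε.
Take δ = min(9/2, (81/2)ε). Then 0 < |w + 9| < δ gives both |w + 9| < 9/2 and |w + 9| < (81/2)ε, so |1/w + 1/9| < ε.

δ = min(9/2, (81/2)ε)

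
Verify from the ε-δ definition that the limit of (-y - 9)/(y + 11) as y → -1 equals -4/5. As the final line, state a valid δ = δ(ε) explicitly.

Fix ε > 0. We want δ > 0 with 0 < |y + 1| < δ ⇒ |(-y - 9)/(y + 11) + 4/5| < ε.
Combining over a common denominator, (-y - 9)/(y + 11) + 4/5 = [(-y - 9)·10 − (-8)·(y + 11)] / [10·(y + 11)] = -2(y + 1) / (10(y + 11)).
So |(-y - 9)/(y + 11) + 4/5| = 2|y + 1| / (10·|y + 11|).
Restrict δ ≤ 5. Then |y + 1| < 5 gives |y + 11| = |(y + 1) + 10| ≥ 10 − 5 = 5.
Hence |(-y - 9)/(y + 11) + 4/5| < 2|y + 1|/(10·5) = (1/25)|y + 1|, which is < ε once |y + 1| < 25ε.
Take δ = min(5, 25ε). Then 0 < |y + 1| < δ forces both bounds, so |(-y - 9)/(y + 11) + 4/5| < ε.

δ = min(5, 25ε)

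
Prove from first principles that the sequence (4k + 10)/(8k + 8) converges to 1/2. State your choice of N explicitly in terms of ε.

N = (3/4)/ε

Suppose ε > 0. For k ≥ 1, |(4k + 10)/(8k + 8) − (1/2)| = |48|/(8(8k + 8)) = 48/(8(8k + 8)).
Since 8k + 8 ≥ 8k for k ≥ 1, this is ≤ 48/(8·8k) = (3/4)/k.
So |(4k + 10)/(8k + 8) − (1/2)| < ε whenever k > (3/4)/ε.
Take N = (3/4)/ε. If k > N then |(4k + 10)/(8k + 8) − (1/2)| ≤ (3/4)/k < ε.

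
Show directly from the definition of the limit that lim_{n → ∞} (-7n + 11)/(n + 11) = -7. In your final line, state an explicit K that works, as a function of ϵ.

K = 88/ϵ

Let ϵ > 0 be given. For n ≥ 1, |(-7n + 11)/(n + 11) + 7| = |88|/((n + 11)) = 88/((n + 11)).
Since n + 11 ≥ n for n ≥ 1, this is ≤ 88/(n) = 88/n.
So |(-7n + 11)/(n + 11) + 7| < ϵ whenever n > 88/ϵ.
Take K = 88/ϵ. If n > K then |(-7n + 11)/(n + 11) + 7| ≤ 88/n < ϵ.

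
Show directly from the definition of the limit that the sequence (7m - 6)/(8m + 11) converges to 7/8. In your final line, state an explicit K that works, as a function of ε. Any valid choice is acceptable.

K = (125/64)/ε

Let ε > 0. For m ≥ 1, |(7m - 6)/(8m + 11) − (7/8)| = |-125|/(8(8m + 11)) = 125/(8(8m + 11)).
Since 8m + 11 ≥ 8m for m ≥ 1, this is ≤ 125/(8·8m) = (125/64)/m.
So |(7m - 6)/(8m + 11) − (7/8)| < ε whenever m > (125/64)/ε.
Take K = (125/64)/ε. If m > K then |(7m - 6)/(8m + 11) − (7/8)| ≤ (125/64)/m < ε.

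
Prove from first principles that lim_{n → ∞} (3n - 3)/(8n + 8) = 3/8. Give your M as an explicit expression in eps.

Let eps > 0 be given. For n ≥ 1, |(3n - 3)/(8n + 8) − (3/8)| = |-48|/(8(8n + 8)) = 48/(8(8n + 8)).
Since 8n + 8 ≥ 8n for n ≥ 1, this is ≤ 48/(8·8n) = (3/4)/n.
So |(3n - 3)/(8n + 8) − (3/8)| < eps whenever n > (3/4)/eps.
Take M = (3/4)/eps. If n > M then |(3n - 3)/(8n + 8) − (3/8)| ≤ (3/4)/n < eps.

M = (3/4)/eps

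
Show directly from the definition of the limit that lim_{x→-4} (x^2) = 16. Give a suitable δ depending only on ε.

δ = min(1, ε/9)

Let ε > 0 be given. We seek δ > 0 with 0 < |x + 4| < δ ⇒ |x^2 − 16| < ε.
Factor: x^2 − 16 = (x + 4)(x - 4), so |x^2 − 16| = |x + 4|·|x - 4|.
Impose δ ≤ 1 so that |x| < 5; then |x - 4| ≤ 9.
Hence |x^2 − 16| ≤ 9|x + 4|, which is < ε once |x + 4| < ε/9.
Take δ = min(1, ε/9). If 0 < |x + 4| < δ then both bounds hold and |x^2 − 16| ≤ 9|x + 4| < 9·(ε/9) = ε.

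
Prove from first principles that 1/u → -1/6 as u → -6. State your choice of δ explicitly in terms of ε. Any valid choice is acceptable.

δ = min(3, 18ε)

Let ε > 0 be given. We seek δ > 0 such that 0 < |u + 6| < δ implies |1/u + 1/6| < ε.
|1/u + 1/6| = |-6 − u|/(6·|u|) = |u + 6|/(6|u|).
Restrict δ ≤ 3. Then |u + 6| < 3 gives |u| > 3, so 6|u| > 18.
Then |1/u + 1/6| < |u + 6|/18, which is < ε when |u + 6| < 18ε.
Take δ = min(3, 18ε). Then 0 < |u + 6| < δ gives both |u + 6| < 3 and |u + 6| < 18ε, so |1/u + 1/6| < ε.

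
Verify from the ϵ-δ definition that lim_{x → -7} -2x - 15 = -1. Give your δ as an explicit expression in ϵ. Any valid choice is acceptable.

Let ϵ > 0. We need δ > 0 so that 0 < |x + 7| < δ implies |(-2x - 15) + 1| < ϵ.
|(-2x - 15) + 1| = |-2x - 14| = 2|x + 7|.
Thus it suffices that |x + 7| < ϵ/2.
Take δ = ϵ/2. If 0 < |x + 7| < δ then |(-2x - 15) + 1| = 2|x + 7| < 2·(ϵ/2) = ϵ.

δ = ϵ/2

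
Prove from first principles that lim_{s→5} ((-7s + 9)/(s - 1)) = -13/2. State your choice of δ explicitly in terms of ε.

δ = min(2, 4ε)

Let ε > 0. We want δ > 0 with 0 < |s − 5| < δ ⇒ |(-7s + 9)/(s - 1) + 13/2| < ε.
Combining over a common denominator, (-7s + 9)/(s - 1) + 13/2 = [(-7s + 9)·4 − (-26)·(s - 1)] / [4·(s - 1)] = -2(s − 5) / (4(s - 1)).
So |(-7s + 9)/(s - 1) + 13/2| = 2|s − 5| / (4·|s − 1|).
Restrict δ ≤ 2. Then |s − 5| < 2 gives |s − 1| = |(s − 5) + 4| ≥ 4 − 2 = 2.
Hence |(-7s + 9)/(s - 1) + 13/2| < 2|s − 5|/(4·2) = (1/4)|s − 5|, which is < ε once |s − 5| < 4ε.
Take δ = min(2, 4ε). Then 0 < |s − 5| < δ forces both bounds, so |(-7s + 9)/(s - 1) + 13/2| < ε.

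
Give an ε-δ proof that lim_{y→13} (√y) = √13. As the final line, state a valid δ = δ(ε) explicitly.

δ = min(13, √13·ε)

Let ε > 0. We want δ > 0 such that 0 < |y − 13| < δ implies |√y − √13| < ε.
Rationalise: √y − √13 = (y − 13)/(√y + √13), so |√y − √13| = |y − 13|/(√y + √13).
Restrict δ ≤ 13 so that |y − 13| < 13 forces y > 0, and then √y + √13 > √13.
Hence |√y − √13| < |y − 13|/√13, which is < ε once |y − 13| < √13·ε.
Take δ = min(13, √13·ε). If 0 < |y − 13| < δ then y > 0 and |√y − √13| < |y − 13|/√13 < ε.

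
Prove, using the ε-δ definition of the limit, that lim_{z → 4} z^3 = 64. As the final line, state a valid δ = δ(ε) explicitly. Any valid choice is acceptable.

δ = min(1, ε/61)

Suppose ε > 0. We seek δ > 0 with 0 < |z − 4| < δ ⇒ |z^3 − 64| < ε.
Factor: z^3 − 64 = (z − 4)(z^2 + 4z + 16), so |z^3 − 64| = |z − 4|·|z^2 + 4z + 16|.
Impose δ ≤ 1 so that |z| < 5; then |z^2 + 4z + 16| ≤ 61.
Hence |z^3 − 64| ≤ 61|z − 4|, which is < ε once |z − 4| < ε/61.
Take δ = min(1, ε/61). If 0 < |z − 4| < δ then both bounds hold and |z^3 − 64| ≤ 61|z − 4| < 61·(ε/61) = ε.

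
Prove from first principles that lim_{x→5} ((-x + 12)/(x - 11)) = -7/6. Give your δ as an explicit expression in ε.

Suppose ε > 0. We want δ > 0 with 0 < |x − 5| < δ ⇒ |(-x + 12)/(x - 11) + 7/6| < ε.
Combining over a common denominator, (-x + 12)/(x - 11) + 7/6 = [(-x + 12)·(-6) − 7·(x - 11)] / [(-6)·(x - 11)] = -1(x − 5) / ((-6)(x - 11)).
So |(-x + 12)/(x - 11) + 7/6| = |x − 5| / (6·|x − 11|).
Require δ ≤ 3, so |x − 11| ≥ |-6| − |x − 5| > 6 − 3 = 3.
Hence |(-x + 12)/(x - 11) + 7/6| < |x − 5|/(6·3) = (1/18)|x − 5|, which is < ε once |x − 5| < 18ε.
Take δ = min(3, 18ε). Then 0 < |x − 5| < δ forces both bounds, so |(-x + 12)/(x - 11) + 7/6| < ε.

δ = min(3, 18ε)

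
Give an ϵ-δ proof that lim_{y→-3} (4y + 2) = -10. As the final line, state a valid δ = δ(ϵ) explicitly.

Suppose ϵ > 0. We need δ > 0 so that 0 < |y + 3| < δ implies |(4y + 2) + 10| < ϵ.
|(4y + 2) + 10| = |4y + 12| = 4|y + 3|.
Thus it suffices that |y + 3| < ϵ/4.
Choosing δ = ϵ/4 gives |(4y + 2) + 10| = 4|y + 3| < ϵ whenever |y + 3| < δ.

δ = ϵ/4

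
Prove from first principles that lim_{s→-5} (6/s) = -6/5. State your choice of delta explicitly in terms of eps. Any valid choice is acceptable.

delta = min(5/2, (25/12)eps)

Fix eps > 0. We seek delta > 0 such that 0 < |s + 5| < delta implies |6/s + 6/5| < eps.
|6/s + 6/5| = 6·|-5 − s|/(5·|s|) = 6|s + 5|/(5|s|).
Restrict delta ≤ 5/2. Then |s + 5| < 5/2 gives |s| > 5/2, so 5|s| > 25/2.
Then |6/s + 6/5| < 6|s + 5|/(25/2), which is < eps when |s + 5| < (25/12)eps.
Take delta = min(5/2, (25/12)eps). Then 0 < |s + 5| < delta gives both |s + 5| < 5/2 and |s + 5| < (25/12)eps, so |6/s + 6/5| < eps.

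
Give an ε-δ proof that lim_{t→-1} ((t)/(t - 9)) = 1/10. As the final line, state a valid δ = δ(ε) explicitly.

δ = min(5, (50/9)ε)

Suppose ε > 0. We want δ > 0 with 0 < |t + 1| < δ ⇒ |(t)/(t - 9) − (1/10)| < ε.
Combining over a common denominator, (t)/(t - 9) − (1/10) = [(t)·(-10) − (-1)·(t - 9)] / [(-10)·(t - 9)] = -9(t + 1) / ((-10)(t - 9)).
So |(t)/(t - 9) − (1/10)| = 9|t + 1| / (10·|t − 9|).
Restrict δ ≤ 5. Then |t + 1| < 5 gives |t − 9| = |(t + 1) + (-10)| ≥ 10 − 5 = 5.
Hence |(t)/(t - 9) − (1/10)| < 9|t + 1|/(10·5) = (9/50)|t + 1|, which is < ε once |t + 1| < (50/9)ε.
Take δ = min(5, (50/9)ε). Then 0 < |t + 1| < δ forces both bounds, so |(t)/(t - 9) − (1/10)| < ε.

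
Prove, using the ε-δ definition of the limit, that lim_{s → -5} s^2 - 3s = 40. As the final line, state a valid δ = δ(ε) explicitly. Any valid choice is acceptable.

Let ε > 0 be given. We want δ > 0 such that 0 < |s + 5| < δ implies |(s^2 - 3s) − 40| < ε.
(s^2 - 3s) − 40 = s^2 - 3s - 40 = (s + 5)(s - 8).
So |(s^2 - 3s) − 40| = |s + 5|·|s - 8|.
Assume first that |s + 5| < 1, so |s| < 6. Then |s - 8| ≤ 6 + 8 = 14.
Hence |(s^2 - 3s) − 40| ≤ 14|s + 5| < ε provided |s + 5| < ε/14.
Take δ = min(1, ε/14). Then 0 < |s + 5| < δ gives both |s + 5| < 1 and |s + 5| < ε/14, so |(s^2 - 3s) − 40| < ε.

δ = min(1, ε/14)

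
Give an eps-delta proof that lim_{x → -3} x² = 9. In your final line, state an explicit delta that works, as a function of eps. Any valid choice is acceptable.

delta = min(1, eps/7)

Let eps > 0 be given. We seek delta > 0 with 0 < |x + 3| < delta ⇒ |x² − 9| < eps.
Factor: x² − 9 = (x + 3)(x - 3), so |x² − 9| = |x + 3|·|x - 3|.
Restrict delta ≤ 1. Then |x + 3| < 1 gives |x| < 4, so by the triangle inequality |x - 3| ≤ 4 + 3 = 7.
Hence |x² − 9| ≤ 7|x + 3|, which is < eps once |x + 3| < eps/7.
Take delta = min(1, eps/7). If 0 < |x + 3| < delta then both bounds hold and |x² − 9| ≤ 7|x + 3| < 7·(eps/7) = eps.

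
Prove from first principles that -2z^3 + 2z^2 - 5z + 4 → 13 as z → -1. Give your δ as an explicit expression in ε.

Suppose ε > 0. We want δ > 0 such that 0 < |z + 1| < δ implies |(-2z^3 + 2z^2 - 5z + 4) − 13| < ε.
(-2z^3 + 2z^2 - 5z + 4) − 13 = -2z^3 + 2z^2 - 5z - 9 = (z + 1)(-2z^2 + 4z - 9).
So |(-2z^3 + 2z^2 - 5z + 4) − 13| = |z + 1|·|-2z^2 + 4z - 9|.
Require δ ≤ 1. Then |z + 1| < 1 gives |z| < 2, and by the triangle inequality |-2z^2 + 4z - 9| ≤ 2·2^2 + 4·2 + 9 = 25.
Hence |(-2z^3 + 2z^2 - 5z + 4) − 13| ≤ 25|z + 1| < ε provided |z + 1| < ε/25.
Choosing δ = min(1, ε/25) ensures both conditions, hence |(-2z^3 + 2z^2 - 5z + 4) − 13| < ε.

δ = min(1, ε/25)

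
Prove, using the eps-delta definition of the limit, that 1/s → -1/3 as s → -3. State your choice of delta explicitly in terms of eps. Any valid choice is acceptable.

delta = min(3/2, (9/2)eps)

Let eps > 0 be given. We seek delta > 0 such that 0 < |s + 3| < delta implies |1/s + 1/3| < eps.
|1/s + 1/3| = |-3 − s|/(3·|s|) = |s + 3|/(3|s|).
Require delta ≤ 3/2 so that |s| > 3 − 3/2 = 3/2, hence 3|s| > 9/2.
Then |1/s + 1/3| < |s + 3|/(9/2), which is < eps when |s + 3| < (9/2)eps.
Take delta = min(3/2, (9/2)eps). Then 0 < |s + 3| < delta gives both |s + 3| < 3/2 and |s + 3| < (9/2)eps, so |1/s + 1/3| < eps.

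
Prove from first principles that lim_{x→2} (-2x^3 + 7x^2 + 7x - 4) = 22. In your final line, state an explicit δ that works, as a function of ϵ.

δ = min(1, ϵ/40)

Fix ϵ > 0. We want δ > 0 such that 0 < |x − 2| < δ implies |(-2x^3 + 7x^2 + 7x - 4) − 22| < ϵ.
(-2x^3 + 7x^2 + 7x - 4) − 22 = -2x^3 + 7x^2 + 7x - 26 = (x − 2)(-2x^2 + 3x + 13).
So |(-2x^3 + 7x^2 + 7x - 4) − 22| = |x − 2|·|-2x^2 + 3x + 13|.
Assume first that |x − 2| < 1, so |x| < 3. Then |-2x^2 + 3x + 13| ≤ 2·3^2 + 3·3 + 13 = 40.
Hence |(-2x^3 + 7x^2 + 7x - 4) − 22| ≤ 40|x − 2| < ϵ provided |x − 2| < ϵ/40.
Take δ = min(1, ϵ/40). Then 0 < |x − 2| < δ gives both |x − 2| < 1 and |x − 2| < ϵ/40, so |(-2x^3 + 7x^2 + 7x - 4) − 22| < ϵ.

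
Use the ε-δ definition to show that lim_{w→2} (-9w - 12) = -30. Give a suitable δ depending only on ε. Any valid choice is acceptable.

δ = ε/9

Suppose ε > 0. We need δ > 0 so that 0 < |w − 2| < δ implies |(-9w - 12) + 30| < ε.
|(-9w - 12) + 30| = |-9w + 18| = 9|w − 2|.
So 9|w − 2| < ε exactly when |w − 2| < ε/9.
Choosing δ = ε/9 gives |(-9w - 12) + 30| = 9|w − 2| < ε whenever |w − 2| < δ.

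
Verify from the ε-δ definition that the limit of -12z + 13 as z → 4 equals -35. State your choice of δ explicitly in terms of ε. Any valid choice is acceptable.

Fix ε > 0. We need δ > 0 so that 0 < |z − 4| < δ implies |(-12z + 13) + 35| < ε.
Since (-12z + 13) + 35 = -12(z − 4), we have |(-12z + 13) + 35| = 12|z − 4|.
Thus it suffices that |z − 4| < ε/12.
Choosing δ = ε/12 gives |(-12z + 13) + 35| = 12|z − 4| < ε whenever |z − 4| < δ.

δ = ε/12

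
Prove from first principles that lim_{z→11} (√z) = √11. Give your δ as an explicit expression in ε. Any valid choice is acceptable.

Let ε > 0 be given. We want δ > 0 such that 0 < |z − 11| < δ implies |√z − √11| < ε.
Rationalise: √z − √11 = (z − 11)/(√z + √11), so |√z − √11| = |z − 11|/(√z + √11).
Restrict δ ≤ 11 so that |z − 11| < 11 forces z > 0, and then √z + √11 > √11.
Hence |√z − √11| < |z − 11|/√11, which is < ε once |z − 11| < √11·ε.
Take δ = min(11, √11·ε). If 0 < |z − 11| < δ then z > 0 and |√z − √11| < |z − 11|/√11 < ε.

δ = min(11, √11·ε)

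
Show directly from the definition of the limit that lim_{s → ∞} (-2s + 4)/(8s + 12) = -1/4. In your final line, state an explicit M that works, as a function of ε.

Suppose ε > 0. We seek M > 0 such that s > M implies |(-2s + 4)/(8s + 12) + 1/4| < ε.
(-2s + 4)/(8s + 12) + 1/4 = (8(-2s + 4) − (-2)(8s + 12)) / (8(8s + 12)) = 56/(8(8s + 12)).
For s > 0 we have 8s + 12 > 8s, so |(-2s + 4)/(8s + 12) + 1/4| = 56/(8(8s + 12)) < 56/(8·8s) = (7/8)/s.
Thus |(-2s + 4)/(8s + 12) + 1/4| < ε whenever s > (7/8)/ε.
Take M = (7/8)/ε. If s > M then |(-2s + 4)/(8s + 12) + 1/4| < (7/8)/s < ε.

M = (7/8)/ε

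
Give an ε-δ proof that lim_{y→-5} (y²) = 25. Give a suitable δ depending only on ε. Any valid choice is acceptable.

Suppose ε > 0. We seek δ > 0 with 0 < |y + 5| < δ ⇒ |y² − 25| < ε.
Factor: y² − 25 = (y + 5)(y - 5), so |y² − 25| = |y + 5|·|y - 5|.
Impose δ ≤ 2 so that |y| < 7; then |y - 5| ≤ 12.
Hence |y² − 25| ≤ 12|y + 5|, which is < ε once |y + 5| < ε/12.
Take δ = min(2, ε/12). If 0 < |y + 5| < δ then both bounds hold and |y² − 25| ≤ 12|y + 5| < 12·(ε/12) = ε.

δ = min(2, ε/12)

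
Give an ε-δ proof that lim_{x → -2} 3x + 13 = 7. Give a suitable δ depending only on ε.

δ = ε/3

Fix ε > 0. We need δ > 0 so that 0 < |x + 2| < δ implies |(3x + 13) − 7| < ε.
Since (3x + 13) − 7 = 3(x + 2), we have |(3x + 13) − 7| = 3|x + 2|.
Thus it suffices that |x + 2| < ε/3.
Take δ = ε/3. If 0 < |x + 2| < δ then |(3x + 13) − 7| = 3|x + 2| < 3·(ε/3) = ε.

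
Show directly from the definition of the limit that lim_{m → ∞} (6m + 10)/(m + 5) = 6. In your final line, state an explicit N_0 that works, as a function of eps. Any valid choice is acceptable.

N_0 = 20/eps

Suppose eps > 0. For m ≥ 1, |(6m + 10)/(m + 5) − 6| = |-20|/((m + 5)) = 20/((m + 5)).
Since m + 5 ≥ m for m ≥ 1, this is ≤ 20/(m) = 20/m.
So |(6m + 10)/(m + 5) − 6| < eps whenever m > 20/eps.
Take N_0 = 20/eps. If m > N_0 then |(6m + 10)/(m + 5) − 6| ≤ 20/m < eps.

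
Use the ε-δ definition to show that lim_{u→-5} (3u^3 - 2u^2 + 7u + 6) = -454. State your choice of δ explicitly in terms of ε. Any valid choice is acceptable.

δ = min(1, ε/302)

Let ε > 0. We want δ > 0 such that 0 < |u + 5| < δ implies |(3u^3 - 2u^2 + 7u + 6) + 454| < ε.
(3u^3 - 2u^2 + 7u + 6) + 454 = 3u^3 - 2u^2 + 7u + 460 = (u + 5)(3u^2 - 17u + 92).
So |(3u^3 - 2u^2 + 7u + 6) + 454| = |u + 5|·|3u^2 - 17u + 92|.
Assume first that |u + 5| < 1, so |u| < 6. Then |3u^2 - 17u + 92| ≤ 3·6^2 + 17·6 + 92 = 302.
Hence |(3u^3 - 2u^2 + 7u + 6) + 454| ≤ 302|u + 5| < ε provided |u + 5| < ε/302.
Choosing δ = min(1, ε/302) ensures both conditions, hence |(3u^3 - 2u^2 + 7u + 6) + 454| < ε.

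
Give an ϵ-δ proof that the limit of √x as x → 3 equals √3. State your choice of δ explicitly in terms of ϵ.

δ = min(3, √3·ϵ)

Fix ϵ > 0. We want δ > 0 such that 0 < |x − 3| < δ implies |√x − √3| < ϵ.
Rationalise: √x − √3 = (x − 3)/(√x + √3), so |√x − √3| = |x − 3|/(√x + √3).
Restrict δ ≤ 3 so that |x − 3| < 3 forces x > 0, and then √x + √3 > √3.
Hence |√x − √3| < |x − 3|/√3, which is < ϵ once |x − 3| < √3·ϵ.
Take δ = min(3, √3·ϵ). If 0 < |x − 3| < δ then x > 0 and |√x − √3| < |x − 3|/√3 < ϵ.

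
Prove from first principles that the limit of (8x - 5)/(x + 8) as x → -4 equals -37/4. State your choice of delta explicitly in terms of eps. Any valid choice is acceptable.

delta = min(2, (8/69)eps)

Let eps > 0. We want delta > 0 with 0 < |x + 4| < delta ⇒ |(8x - 5)/(x + 8) + 37/4| < eps.
Combining over a common denominator, (8x - 5)/(x + 8) + 37/4 = [(8x - 5)·4 − (-37)·(x + 8)] / [4·(x + 8)] = 69(x + 4) / (4(x + 8)).
So |(8x - 5)/(x + 8) + 37/4| = 69|x + 4| / (4·|x + 8|).
Restrict delta ≤ 2. Then |x + 4| < 2 gives |x + 8| = |(x + 4) + 4| ≥ 4 − 2 = 2.
Hence |(8x - 5)/(x + 8) + 37/4| < 69|x + 4|/(4·2) = (69/8)|x + 4|, which is < eps once |x + 4| < (8/69)eps.
Take delta = min(2, (8/69)eps). Then 0 < |x + 4| < delta forces both bounds, so |(8x - 5)/(x + 8) + 37/4| < eps.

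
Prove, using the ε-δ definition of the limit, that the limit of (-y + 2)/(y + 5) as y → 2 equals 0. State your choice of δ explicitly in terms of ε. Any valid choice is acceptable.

δ = min(7/2, (7/2)ε)

Fix ε > 0. We want δ > 0 with 0 < |y − 2| < δ ⇒ |(-y + 2)/(y + 5) − 0| < ε.
Combining over a common denominator, (-y + 2)/(y + 5) − 0 = [(-y + 2)·7 − 0·(y + 5)] / [7·(y + 5)] = -7(y − 2) / (7(y + 5)).
So |(-y + 2)/(y + 5) − 0| = 7|y − 2| / (7·|y + 5|).
Restrict δ ≤ 7/2. Then |y − 2| < 7/2 gives |y + 5| = |(y − 2) + 7| ≥ 7 − 7/2 = 7/2.
Hence |(-y + 2)/(y + 5) − 0| < 7|y − 2|/(7·(7/2)) = (2/7)|y − 2|, which is < ε once |y − 2| < (7/2)ε.
Take δ = min(7/2, (7/2)ε). Then 0 < |y − 2| < δ forces both bounds, so |(-y + 2)/(y + 5) − 0| < ε.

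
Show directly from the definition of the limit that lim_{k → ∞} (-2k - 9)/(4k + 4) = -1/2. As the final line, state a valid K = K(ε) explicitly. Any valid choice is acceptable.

Fix ε > 0. For k ≥ 1, |(-2k - 9)/(4k + 4) + 1/2| = |-28|/(4(4k + 4)) = 28/(4(4k + 4)).
Since 4k + 4 ≥ 4k for k ≥ 1, this is ≤ 28/(4·4k) = (7/4)/k.
So |(-2k - 9)/(4k + 4) + 1/2| < ε whenever k > (7/4)/ε.
Take K = (7/4)/ε. If k > K then |(-2k - 9)/(4k + 4) + 1/2| ≤ (7/4)/k < ε.

K = (7/4)/ε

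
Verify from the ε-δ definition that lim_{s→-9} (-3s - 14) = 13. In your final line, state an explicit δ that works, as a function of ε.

δ = ε/3

Fix ε > 0. We need δ > 0 so that 0 < |s + 9| < δ implies |(-3s - 14) − 13| < ε.
|(-3s - 14) − 13| = |-3s - 27| = 3|s + 9|.
So 3|s + 9| < ε exactly when |s + 9| < ε/3.
Take δ = ε/3. If 0 < |s + 9| < δ then |(-3s - 14) − 13| = 3|s + 9| < 3·(ε/3) = ε.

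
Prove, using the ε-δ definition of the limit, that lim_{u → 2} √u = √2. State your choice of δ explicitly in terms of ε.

Let ε > 0 be given. We want δ > 0 such that 0 < |u − 2| < δ implies |√u − √2| < ε.
Rationalise: √u − √2 = (u − 2)/(√u + √2), so |√u − √2| = |u − 2|/(√u + √2).
Restrict δ ≤ 2 so that |u − 2| < 2 forces u > 0, and then √u + √2 > √2.
Hence |√u − √2| < |u − 2|/√2, which is < ε once |u − 2| < √2·ε.
Take δ = min(2, √2·ε). If 0 < |u − 2| < δ then u > 0 and |√u − √2| < |u − 2|/√2 < ε.

δ = min(2, √2·ε)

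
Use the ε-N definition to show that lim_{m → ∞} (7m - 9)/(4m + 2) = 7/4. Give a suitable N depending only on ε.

Suppose ε > 0. For m ≥ 1, |(7m - 9)/(4m + 2) − (7/4)| = |-50|/(4(4m + 2)) = 50/(4(4m + 2)).
Since 4m + 2 ≥ 4m for m ≥ 1, this is ≤ 50/(4·4m) = (25/8)/m.
So |(7m - 9)/(4m + 2) − (7/4)| < ε whenever m > (25/8)/ε.
Take N = (25/8)/ε. If m > N then |(7m - 9)/(4m + 2) − (7/4)| ≤ (25/8)/m < ε.

N = (25/8)/ε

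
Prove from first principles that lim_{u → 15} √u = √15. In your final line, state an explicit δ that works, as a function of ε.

δ = min(15, √15·ε)

Suppose ε > 0. We want δ > 0 such that 0 < |u − 15| < δ implies |√u − √15| < ε.
Rationalise: √u − √15 = (u − 15)/(√u + √15), so |√u − √15| = |u − 15|/(√u + √15).
Restrict δ ≤ 15 so that |u − 15| < 15 forces u > 0, and then √u + √15 > √15.
Hence |√u − √15| < |u − 15|/√15, which is < ε once |u − 15| < √15·ε.
Take δ = min(15, √15·ε). If 0 < |u − 15| < δ then u > 0 and |√u − √15| < |u − 15|/√15 < ε.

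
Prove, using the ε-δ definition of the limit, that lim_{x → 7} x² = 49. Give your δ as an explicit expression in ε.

Fix ε > 0. We seek δ > 0 with 0 < |x − 7| < δ ⇒ |x² − 49| < ε.
Factor: x² − 49 = (x − 7)(x + 7), so |x² − 49| = |x − 7|·|x + 7|.
Impose δ ≤ 2 so that |x| < 9; then |x + 7| ≤ 16.
Hence |x² − 49| ≤ 16|x − 7|, which is < ε once |x − 7| < ε/16.
Take δ = min(2, ε/16). If 0 < |x − 7| < δ then both bounds hold and |x² − 49| ≤ 16|x − 7| < 16·(ε/16) = ε.

δ = min(2, ε/16)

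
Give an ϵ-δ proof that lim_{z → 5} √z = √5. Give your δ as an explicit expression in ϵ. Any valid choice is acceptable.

Suppose ϵ > 0. We want δ > 0 such that 0 < |z − 5| < δ implies |√z − √5| < ϵ.
Multiplying by the conjugate, |√z − √5| = |z − 5|/(√z + √5).
Restrict δ ≤ 5 so that |z − 5| < 5 forces z > 0, and then √z + √5 > √5.
Hence |√z − √5| < |z − 5|/√5, which is < ϵ once |z − 5| < √5·ϵ.
Take δ = min(5, √5·ϵ). If 0 < |z − 5| < δ then z > 0 and |√z − √5| < |z − 5|/√5 < ϵ.

δ = min(5, √5·ϵ)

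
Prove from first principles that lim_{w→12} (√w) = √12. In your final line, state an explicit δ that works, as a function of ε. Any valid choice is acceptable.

δ = min(12, √12·ε)

Let ε > 0 be given. We want δ > 0 such that 0 < |w − 12| < δ implies |√w − √12| < ε.
Rationalise: √w − √12 = (w − 12)/(√w + √12), so |√w − √12| = |w − 12|/(√w + √12).
Restrict δ ≤ 12 so that |w − 12| < 12 forces w > 0, and then √w + √12 > √12.
Hence |√w − √12| < |w − 12|/√12, which is < ε once |w − 12| < √12·ε.
Take δ = min(12, √12·ε). If 0 < |w − 12| < δ then w > 0 and |√w − √12| < |w − 12|/√12 < ε.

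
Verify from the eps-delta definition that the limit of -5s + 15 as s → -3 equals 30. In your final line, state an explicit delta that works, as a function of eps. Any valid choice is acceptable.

delta = eps/5

Fix eps > 0. We need delta > 0 so that 0 < |s + 3| < delta implies |(-5s + 15) − 30| < eps.
|(-5s + 15) − 30| = |-5s - 15| = 5|s + 3|.
Thus it suffices that |s + 3| < eps/5.
Choosing delta = eps/5 gives |(-5s + 15) − 30| = 5|s + 3| < eps whenever |s + 3| < delta.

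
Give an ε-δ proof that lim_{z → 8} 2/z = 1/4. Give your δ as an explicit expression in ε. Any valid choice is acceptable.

Let ε > 0 be given. We seek δ > 0 such that 0 < |z − 8| < δ implies |2/z − (1/4)| < ε.
|2/z − (1/4)| = 2·|8 − z|/(8·|z|) = 2|z − 8|/(8|z|).
Restrict δ ≤ 4. Then |z − 8| < 4 gives |z| > 4, so 8|z| > 32.
Then |2/z − (1/4)| < 2|z − 8|/32, which is < ε when |z − 8| < 16ε.
Take δ = min(4, 16ε). Then 0 < |z − 8| < δ gives both |z − 8| < 4 and |z − 8| < 16ε, so |2/z − (1/4)| < ε.

δ = min(4, 16ε)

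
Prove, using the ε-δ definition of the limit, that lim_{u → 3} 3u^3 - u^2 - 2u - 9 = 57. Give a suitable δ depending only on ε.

Let ε > 0. We want δ > 0 such that 0 < |u − 3| < δ implies |(3u^3 - u^2 - 2u - 9) − 57| < ε.
(3u^3 - u^2 - 2u - 9) − 57 = 3u^3 - u^2 - 2u - 66 = (u − 3)(3u^2 + 8u + 22).
So |(3u^3 - u^2 - 2u - 9) − 57| = |u − 3|·|3u^2 + 8u + 22|.
Assume first that |u − 3| < 1, so |u| < 4. Then |3u^2 + 8u + 22| ≤ 3·4^2 + 8·4 + 22 = 102.
Hence |(3u^3 - u^2 - 2u - 9) − 57| ≤ 102|u − 3| < ε provided |u − 3| < ε/102.
Take δ = min(1, ε/102). Then 0 < |u − 3| < δ gives both |u − 3| < 1 and |u − 3| < ε/102, so |(3u^3 - u^2 - 2u - 9) − 57| < ε.

δ = min(1, ε/102)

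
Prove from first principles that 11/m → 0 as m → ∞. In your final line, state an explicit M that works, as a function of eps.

Let eps > 0. For m ≥ 1, |11/m − 0| = 11/(m) ≤ 11/m.
We need 11/m < eps, i.e. m > 11/eps.
Take M = 11/eps. If m > M then |11/m| ≤ 11/m < eps.

M = 11/eps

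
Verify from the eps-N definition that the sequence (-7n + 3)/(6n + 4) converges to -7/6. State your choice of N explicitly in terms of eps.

N = (23/18)/eps

Let eps > 0. For n ≥ 1, |(-7n + 3)/(6n + 4) + 7/6| = |46|/(6(6n + 4)) = 46/(6(6n + 4)).
Since 6n + 4 ≥ 6n for n ≥ 1, this is ≤ 46/(6·6n) = (23/18)/n.
So |(-7n + 3)/(6n + 4) + 7/6| < eps whenever n > (23/18)/eps.
Take N = (23/18)/eps. If n > N then |(-7n + 3)/(6n + 4) + 7/6| ≤ (23/18)/n < eps.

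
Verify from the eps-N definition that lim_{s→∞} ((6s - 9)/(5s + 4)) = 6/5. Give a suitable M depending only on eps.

M = (69/25)/eps

Fix eps > 0. We seek M > 0 such that s > M implies |(6s - 9)/(5s + 4) − (6/5)| < eps.
(6s - 9)/(5s + 4) − (6/5) = (5(6s - 9) − 6(5s + 4)) / (5(5s + 4)) = -69/(5(5s + 4)).
For s > 0 we have 5s + 4 > 5s, so |(6s - 9)/(5s + 4) − (6/5)| = 69/(5(5s + 4)) < 69/(5·5s) = (69/25)/s.
Thus |(6s - 9)/(5s + 4) − (6/5)| < eps whenever s > (69/25)/eps.
Take M = (69/25)/eps. If s > M then |(6s - 9)/(5s + 4) − (6/5)| < (69/25)/s < eps.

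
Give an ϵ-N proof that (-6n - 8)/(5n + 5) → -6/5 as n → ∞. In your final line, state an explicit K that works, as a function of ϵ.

Let ϵ > 0 be given. For n ≥ 1, |(-6n - 8)/(5n + 5) + 6/5| = |-10|/(5(5n + 5)) = 10/(5(5n + 5)).
Since 5n + 5 ≥ 5n for n ≥ 1, this is ≤ 10/(5·5n) = (2/5)/n.
So |(-6n - 8)/(5n + 5) + 6/5| < ϵ whenever n > (2/5)/ϵ.
Take K = (2/5)/ϵ. If n > K then |(-6n - 8)/(5n + 5) + 6/5| ≤ (2/5)/n < ϵ.

K = (2/5)/ϵ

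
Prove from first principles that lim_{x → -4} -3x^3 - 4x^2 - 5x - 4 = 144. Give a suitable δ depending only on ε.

Let ε > 0. We want δ > 0 such that 0 < |x + 4| < δ implies |(-3x^3 - 4x^2 - 5x - 4) − 144| < ε.
(-3x^3 - 4x^2 - 5x - 4) − 144 = -3x^3 - 4x^2 - 5x - 148 = (x + 4)(-3x^2 + 8x - 37).
So |(-3x^3 - 4x^2 - 5x - 4) − 144| = |x + 4|·|-3x^2 + 8x - 37|.
Assume first that |x + 4| < 1, so |x| < 5. Then |-3x^2 + 8x - 37| ≤ 3·5^2 + 8·5 + 37 = 152.
Hence |(-3x^3 - 4x^2 - 5x - 4) − 144| ≤ 152|x + 4| < ε provided |x + 4| < ε/152.
Take δ = min(1, ε/152). Then 0 < |x + 4| < δ gives both |x + 4| < 1 and |x + 4| < ε/152, so |(-3x^3 - 4x^2 - 5x - 4) − 144| < ε.

δ = min(1, ε/152)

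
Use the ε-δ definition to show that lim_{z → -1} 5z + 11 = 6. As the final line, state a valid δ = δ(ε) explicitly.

Let ε > 0. We need δ > 0 so that 0 < |z + 1| < δ implies |(5z + 11) − 6| < ε.
|(5z + 11) − 6| = |5z + 5| = 5|z + 1|.
Thus it suffices that |z + 1| < ε/5.
Choosing δ = ε/5 gives |(5z + 11) − 6| = 5|z + 1| < ε whenever |z + 1| < δ.

δ = ε/5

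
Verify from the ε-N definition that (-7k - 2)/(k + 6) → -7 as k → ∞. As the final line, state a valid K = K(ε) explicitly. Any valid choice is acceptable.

Fix ε > 0. For k ≥ 1, |(-7k - 2)/(k + 6) + 7| = |40|/((k + 6)) = 40/((k + 6)).
Since k + 6 ≥ k for k ≥ 1, this is ≤ 40/(k) = 40/k.
So |(-7k - 2)/(k + 6) + 7| < ε whenever k > 40/ε.
Take K = 40/ε. If k > K then |(-7k - 2)/(k + 6) + 7| ≤ 40/k < ε.

K = 40/ε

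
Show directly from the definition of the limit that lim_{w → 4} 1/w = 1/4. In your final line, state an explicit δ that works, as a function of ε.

Let ε > 0 be given. We seek δ > 0 such that 0 < |w − 4| < δ implies |1/w − (1/4)| < ε.
|1/w − (1/4)| = |4 − w|/(4·|w|) = |w − 4|/(4|w|).
Restrict δ ≤ 2. Then |w − 4| < 2 gives |w| > 2, so 4|w| > 8.
Then |1/w − (1/4)| < |w − 4|/8, which is < ε when |w − 4| < 8ε.
Take δ = min(2, 8ε). Then 0 < |w − 4| < δ gives both |w − 4| < 2 and |w − 4| < 8ε, so |1/w − (1/4)| < ε.

δ = min(2, 8ε)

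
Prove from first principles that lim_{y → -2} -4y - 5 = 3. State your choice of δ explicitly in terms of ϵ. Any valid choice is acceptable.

Let ϵ > 0. We need δ > 0 so that 0 < |y + 2| < δ implies |(-4y - 5) − 3| < ϵ.
|(-4y - 5) − 3| = |-4y - 8| = 4|y + 2|.
Thus it suffices that |y + 2| < ϵ/4.
Choosing δ = ϵ/4 gives |(-4y - 5) − 3| = 4|y + 2| < ϵ whenever |y + 2| < δ.

δ = ϵ/4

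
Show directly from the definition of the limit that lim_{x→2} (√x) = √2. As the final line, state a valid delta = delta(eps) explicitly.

delta = min(2, √2·eps)

Suppose eps > 0. We want delta > 0 such that 0 < |x − 2| < delta implies |√x − √2| < eps.
Rationalise: √x − √2 = (x − 2)/(√x + √2), so |√x − √2| = |x − 2|/(√x + √2).
Restrict delta ≤ 2 so that |x − 2| < 2 forces x > 0, and then √x + √2 > √2.
Hence |√x − √2| < |x − 2|/√2, which is < eps once |x − 2| < √2·eps.
Take delta = min(2, √2·eps). If 0 < |x − 2| < delta then x > 0 and |√x − √2| < |x − 2|/√2 < eps.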